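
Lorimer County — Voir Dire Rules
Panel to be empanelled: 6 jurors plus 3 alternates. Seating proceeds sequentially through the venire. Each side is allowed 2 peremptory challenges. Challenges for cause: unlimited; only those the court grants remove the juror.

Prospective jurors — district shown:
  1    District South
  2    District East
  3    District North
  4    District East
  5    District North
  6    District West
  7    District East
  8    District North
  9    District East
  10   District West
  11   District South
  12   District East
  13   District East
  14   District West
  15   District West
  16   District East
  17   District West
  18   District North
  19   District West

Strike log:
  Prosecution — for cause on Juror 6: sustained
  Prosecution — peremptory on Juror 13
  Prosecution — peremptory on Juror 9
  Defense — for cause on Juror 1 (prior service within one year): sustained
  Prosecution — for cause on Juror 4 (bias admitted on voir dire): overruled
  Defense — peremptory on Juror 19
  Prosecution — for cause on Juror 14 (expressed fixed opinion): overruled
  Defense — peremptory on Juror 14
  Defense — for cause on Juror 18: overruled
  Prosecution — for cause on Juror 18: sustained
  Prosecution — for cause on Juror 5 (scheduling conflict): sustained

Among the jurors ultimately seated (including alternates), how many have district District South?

Removed: #1, #5, #6, #9, #13, #14, #18, #19.
Seated (9 incl. alternates): #2, #3, #4, #7, #8, #10, #11, #12, #15.
Of those, in District South: #11 → 1.

1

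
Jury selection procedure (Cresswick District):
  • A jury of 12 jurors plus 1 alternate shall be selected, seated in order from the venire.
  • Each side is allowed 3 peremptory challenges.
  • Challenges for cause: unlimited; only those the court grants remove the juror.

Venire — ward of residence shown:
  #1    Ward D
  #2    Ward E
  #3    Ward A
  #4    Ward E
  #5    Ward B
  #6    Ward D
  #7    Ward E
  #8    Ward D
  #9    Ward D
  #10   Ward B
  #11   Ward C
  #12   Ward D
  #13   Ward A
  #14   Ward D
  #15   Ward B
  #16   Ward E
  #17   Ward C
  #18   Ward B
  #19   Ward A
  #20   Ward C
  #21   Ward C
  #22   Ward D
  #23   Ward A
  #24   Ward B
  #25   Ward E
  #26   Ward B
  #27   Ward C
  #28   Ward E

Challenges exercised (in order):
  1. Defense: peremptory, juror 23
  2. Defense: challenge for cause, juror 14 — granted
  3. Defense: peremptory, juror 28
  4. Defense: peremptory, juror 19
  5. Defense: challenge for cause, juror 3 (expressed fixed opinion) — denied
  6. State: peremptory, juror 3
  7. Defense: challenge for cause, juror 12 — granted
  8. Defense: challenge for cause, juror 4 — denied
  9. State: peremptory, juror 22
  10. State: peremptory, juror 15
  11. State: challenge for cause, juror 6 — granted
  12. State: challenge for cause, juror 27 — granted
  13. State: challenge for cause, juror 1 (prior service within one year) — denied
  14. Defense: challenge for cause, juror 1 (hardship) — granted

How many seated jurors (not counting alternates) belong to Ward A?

1

Removed: #1, #3, #6, #12, #14, #15, #19, #22, #23, #27, #28.
Seated jurors 1–12: #2, #4, #5, #7, #8, #9, #10, #11, #13, #16, #17, #18 (alternates #20 not counted).
Of those, in Ward A: #13 → 1.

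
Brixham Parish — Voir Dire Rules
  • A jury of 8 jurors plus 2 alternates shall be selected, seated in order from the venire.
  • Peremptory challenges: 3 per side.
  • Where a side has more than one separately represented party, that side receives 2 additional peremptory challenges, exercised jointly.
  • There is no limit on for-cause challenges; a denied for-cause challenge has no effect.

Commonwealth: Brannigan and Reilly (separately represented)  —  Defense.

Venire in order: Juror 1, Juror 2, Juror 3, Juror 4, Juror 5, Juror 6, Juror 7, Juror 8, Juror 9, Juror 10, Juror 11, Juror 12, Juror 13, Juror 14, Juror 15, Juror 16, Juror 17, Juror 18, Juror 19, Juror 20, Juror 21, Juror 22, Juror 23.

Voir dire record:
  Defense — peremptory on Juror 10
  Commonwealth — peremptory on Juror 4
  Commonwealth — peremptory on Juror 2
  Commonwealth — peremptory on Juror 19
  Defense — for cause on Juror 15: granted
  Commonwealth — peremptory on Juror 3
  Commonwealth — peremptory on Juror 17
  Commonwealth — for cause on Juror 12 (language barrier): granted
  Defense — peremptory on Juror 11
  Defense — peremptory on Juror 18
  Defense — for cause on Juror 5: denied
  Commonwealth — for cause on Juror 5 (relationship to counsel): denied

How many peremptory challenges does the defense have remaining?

0

Defense allotment: 3.
Defense peremptories used: #10, #11, #18 — 3 (for-cause on #15, #5 don't count).
Remaining: 3 − 3 = 0.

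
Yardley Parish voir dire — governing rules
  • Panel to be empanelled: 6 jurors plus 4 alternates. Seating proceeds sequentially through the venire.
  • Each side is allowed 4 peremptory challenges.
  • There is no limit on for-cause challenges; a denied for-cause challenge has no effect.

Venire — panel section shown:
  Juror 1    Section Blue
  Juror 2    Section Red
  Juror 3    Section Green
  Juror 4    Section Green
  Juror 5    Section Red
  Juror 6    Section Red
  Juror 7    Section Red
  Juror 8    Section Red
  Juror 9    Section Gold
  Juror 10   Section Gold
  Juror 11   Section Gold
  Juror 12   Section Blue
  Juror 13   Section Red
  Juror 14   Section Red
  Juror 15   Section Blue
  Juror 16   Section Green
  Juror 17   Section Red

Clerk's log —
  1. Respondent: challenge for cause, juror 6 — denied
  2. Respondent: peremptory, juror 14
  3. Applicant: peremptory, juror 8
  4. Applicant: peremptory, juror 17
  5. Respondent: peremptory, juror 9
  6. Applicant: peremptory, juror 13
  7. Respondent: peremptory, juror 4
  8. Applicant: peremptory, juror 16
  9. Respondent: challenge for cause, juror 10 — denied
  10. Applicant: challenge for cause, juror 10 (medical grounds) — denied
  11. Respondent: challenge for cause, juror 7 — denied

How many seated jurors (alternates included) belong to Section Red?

4

Removed: #4, #8, #9, #13, #14, #16, #17.
Seated (10 incl. alternates): #1, #2, #3, #5, #6, #7, #10, #11, #12, #15.
Of those, in Section Red: #2, #5, #6, #7 → 4.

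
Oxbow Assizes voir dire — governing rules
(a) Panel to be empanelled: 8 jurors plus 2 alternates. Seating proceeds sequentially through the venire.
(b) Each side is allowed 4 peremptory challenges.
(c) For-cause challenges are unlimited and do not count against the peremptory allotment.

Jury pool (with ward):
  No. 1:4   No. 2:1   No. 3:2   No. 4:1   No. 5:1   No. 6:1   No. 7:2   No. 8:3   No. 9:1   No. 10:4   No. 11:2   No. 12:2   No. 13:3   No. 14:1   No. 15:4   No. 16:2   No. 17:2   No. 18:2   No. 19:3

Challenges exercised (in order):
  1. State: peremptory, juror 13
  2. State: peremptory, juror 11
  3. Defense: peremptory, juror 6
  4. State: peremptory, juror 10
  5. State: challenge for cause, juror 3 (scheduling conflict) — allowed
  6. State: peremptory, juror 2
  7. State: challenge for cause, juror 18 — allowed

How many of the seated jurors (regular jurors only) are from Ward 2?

Removed: #2, #3, #6, #10, #11, #13, #18.
Seated jurors 1–8: #1, #4, #5, #7, #8, #9, #12, #14 (alternates #15, #16 not counted).
Of those, in Ward 2: #7, #12 → 2.

2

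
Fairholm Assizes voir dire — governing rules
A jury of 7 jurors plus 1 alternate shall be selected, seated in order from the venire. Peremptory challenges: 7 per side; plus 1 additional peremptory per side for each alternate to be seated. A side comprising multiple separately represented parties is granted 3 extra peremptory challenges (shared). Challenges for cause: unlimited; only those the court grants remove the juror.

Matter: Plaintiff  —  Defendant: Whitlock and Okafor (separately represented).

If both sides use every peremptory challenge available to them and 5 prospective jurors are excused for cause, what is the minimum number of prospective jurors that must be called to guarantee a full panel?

32

Seats to fill: 7 + 1 alternates = 8.
Peremptories — Plaintiff: 7 + 1×1 = 8; Defendant: 7 + 1×1 + 3 = 11; total 19.
For-cause removals: 5.
Minimum venire: 8 + 19 + 5 = 32.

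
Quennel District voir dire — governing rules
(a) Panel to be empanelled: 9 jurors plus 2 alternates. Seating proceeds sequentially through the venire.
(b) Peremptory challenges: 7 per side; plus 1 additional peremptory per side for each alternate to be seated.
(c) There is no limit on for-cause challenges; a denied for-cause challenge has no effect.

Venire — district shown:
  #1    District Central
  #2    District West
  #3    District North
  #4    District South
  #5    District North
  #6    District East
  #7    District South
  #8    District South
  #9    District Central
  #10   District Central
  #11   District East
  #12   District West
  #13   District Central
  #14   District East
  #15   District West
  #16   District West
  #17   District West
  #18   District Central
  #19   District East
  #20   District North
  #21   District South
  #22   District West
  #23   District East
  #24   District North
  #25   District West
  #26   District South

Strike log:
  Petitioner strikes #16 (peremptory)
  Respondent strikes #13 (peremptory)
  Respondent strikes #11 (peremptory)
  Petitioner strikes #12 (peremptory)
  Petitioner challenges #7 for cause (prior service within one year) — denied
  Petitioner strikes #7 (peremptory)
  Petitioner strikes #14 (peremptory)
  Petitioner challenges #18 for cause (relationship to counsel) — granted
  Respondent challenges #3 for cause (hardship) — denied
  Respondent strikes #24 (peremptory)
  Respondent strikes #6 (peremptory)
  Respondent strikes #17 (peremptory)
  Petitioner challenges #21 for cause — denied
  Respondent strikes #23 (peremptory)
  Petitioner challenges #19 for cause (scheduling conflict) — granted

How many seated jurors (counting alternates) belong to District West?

Removed: #6, #7, #11, #12, #13, #14, #16, #17, #18, #19, #23, #24.
Seated (11 incl. alternates): #1, #2, #3, #4, #5, #8, #9, #10, #15, #20, #21.
Of those, in District West: #2, #15 → 2.

2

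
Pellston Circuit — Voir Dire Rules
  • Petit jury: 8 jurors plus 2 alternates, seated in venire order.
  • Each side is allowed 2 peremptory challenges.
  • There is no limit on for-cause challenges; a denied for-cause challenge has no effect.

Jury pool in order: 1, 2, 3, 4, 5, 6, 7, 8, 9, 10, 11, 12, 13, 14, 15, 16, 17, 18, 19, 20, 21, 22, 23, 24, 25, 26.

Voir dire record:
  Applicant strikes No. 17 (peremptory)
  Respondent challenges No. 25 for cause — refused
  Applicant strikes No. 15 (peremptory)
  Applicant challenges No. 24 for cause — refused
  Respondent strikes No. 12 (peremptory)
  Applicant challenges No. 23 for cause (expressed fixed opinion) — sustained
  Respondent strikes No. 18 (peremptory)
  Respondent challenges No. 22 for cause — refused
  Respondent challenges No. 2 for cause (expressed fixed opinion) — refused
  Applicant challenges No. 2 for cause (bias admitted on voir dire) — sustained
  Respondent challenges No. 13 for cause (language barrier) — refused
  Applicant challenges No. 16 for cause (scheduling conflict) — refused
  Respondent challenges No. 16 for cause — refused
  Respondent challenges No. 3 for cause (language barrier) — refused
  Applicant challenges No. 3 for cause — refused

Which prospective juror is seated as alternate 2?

Removed: #2, #12, #15, #17, #18, #23. (#3, #13, #16, #22, #24, #25 stay — for-cause denied.)
Seating in order: seats 1–8 → #1, #3, #4, #5, #6, #7, #8, #9; alternates → #10, #11.
So alternate 2 is #11.

11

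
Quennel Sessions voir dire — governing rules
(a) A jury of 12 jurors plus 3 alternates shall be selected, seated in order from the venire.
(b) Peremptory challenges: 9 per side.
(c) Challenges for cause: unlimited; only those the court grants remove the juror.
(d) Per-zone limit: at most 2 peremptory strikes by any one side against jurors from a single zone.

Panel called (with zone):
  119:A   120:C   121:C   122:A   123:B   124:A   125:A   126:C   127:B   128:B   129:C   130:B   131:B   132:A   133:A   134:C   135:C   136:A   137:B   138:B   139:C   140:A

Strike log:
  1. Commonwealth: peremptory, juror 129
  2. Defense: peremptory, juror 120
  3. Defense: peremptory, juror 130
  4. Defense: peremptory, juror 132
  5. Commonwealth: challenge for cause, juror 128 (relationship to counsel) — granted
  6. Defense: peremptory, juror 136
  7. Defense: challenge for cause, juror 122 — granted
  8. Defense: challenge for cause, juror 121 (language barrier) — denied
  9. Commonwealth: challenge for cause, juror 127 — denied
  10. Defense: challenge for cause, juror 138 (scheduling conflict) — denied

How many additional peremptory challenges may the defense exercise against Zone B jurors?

1

Defense peremptories so far: #120, #130, #132, #136 — 4 of 9 used, 5 left overall.
Against Zone B: #130 — 1 used; per-zone cap 2 leaves 1.
Binding limit: min(5, 1) = 1.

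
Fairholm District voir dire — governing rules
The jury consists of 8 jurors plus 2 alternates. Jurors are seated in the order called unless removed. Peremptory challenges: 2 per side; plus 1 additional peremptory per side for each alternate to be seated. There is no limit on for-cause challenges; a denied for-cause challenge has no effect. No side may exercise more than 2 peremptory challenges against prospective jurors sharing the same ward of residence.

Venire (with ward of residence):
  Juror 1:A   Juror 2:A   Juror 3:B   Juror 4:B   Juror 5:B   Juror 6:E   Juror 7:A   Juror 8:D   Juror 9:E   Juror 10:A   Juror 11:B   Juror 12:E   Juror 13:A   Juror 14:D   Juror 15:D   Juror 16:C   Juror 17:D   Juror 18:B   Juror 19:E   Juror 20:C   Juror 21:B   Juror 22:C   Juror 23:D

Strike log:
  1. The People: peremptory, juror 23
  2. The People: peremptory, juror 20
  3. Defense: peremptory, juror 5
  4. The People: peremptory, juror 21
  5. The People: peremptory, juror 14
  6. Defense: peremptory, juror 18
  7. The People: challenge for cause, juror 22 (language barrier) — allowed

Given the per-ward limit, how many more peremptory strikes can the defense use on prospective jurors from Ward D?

Defense peremptories so far: #5, #18 — 2 of 4 used, 2 left overall.
Against Ward D: none yet — per-ward cap 2 leaves 2.
Binding limit: min(2, 2) = 2.

2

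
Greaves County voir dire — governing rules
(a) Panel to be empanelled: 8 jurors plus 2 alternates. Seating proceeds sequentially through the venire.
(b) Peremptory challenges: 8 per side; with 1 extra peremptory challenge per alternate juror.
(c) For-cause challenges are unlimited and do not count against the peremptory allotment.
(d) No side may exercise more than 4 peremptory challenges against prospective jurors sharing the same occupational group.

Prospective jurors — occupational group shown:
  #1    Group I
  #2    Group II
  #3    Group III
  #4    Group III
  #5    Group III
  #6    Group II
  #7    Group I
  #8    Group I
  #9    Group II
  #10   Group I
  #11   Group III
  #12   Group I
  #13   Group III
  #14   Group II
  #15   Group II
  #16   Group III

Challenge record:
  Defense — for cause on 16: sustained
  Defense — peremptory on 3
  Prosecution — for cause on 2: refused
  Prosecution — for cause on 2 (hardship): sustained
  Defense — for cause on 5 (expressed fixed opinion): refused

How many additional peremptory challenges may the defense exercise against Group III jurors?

3

Defense peremptories so far: #3 — 1 of 10 used, 9 left overall.
Against Group III: #3 — 1 used; per-group cap 4 leaves 3.
Binding limit: min(9, 3) = 3.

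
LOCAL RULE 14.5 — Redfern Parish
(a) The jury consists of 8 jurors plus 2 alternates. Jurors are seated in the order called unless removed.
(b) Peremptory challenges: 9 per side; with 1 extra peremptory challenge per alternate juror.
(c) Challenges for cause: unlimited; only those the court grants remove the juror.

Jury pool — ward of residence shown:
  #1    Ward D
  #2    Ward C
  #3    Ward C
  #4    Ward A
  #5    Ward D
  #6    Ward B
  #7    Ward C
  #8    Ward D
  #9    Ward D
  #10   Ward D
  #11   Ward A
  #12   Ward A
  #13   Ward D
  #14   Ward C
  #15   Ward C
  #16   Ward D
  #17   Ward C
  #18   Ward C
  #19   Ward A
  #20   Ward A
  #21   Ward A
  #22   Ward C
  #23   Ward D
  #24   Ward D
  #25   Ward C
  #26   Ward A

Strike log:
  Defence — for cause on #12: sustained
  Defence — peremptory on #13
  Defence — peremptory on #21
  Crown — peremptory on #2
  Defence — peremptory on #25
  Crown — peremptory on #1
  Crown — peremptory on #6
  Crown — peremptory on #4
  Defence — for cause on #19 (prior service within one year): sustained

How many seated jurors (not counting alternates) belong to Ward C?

3

Removed: #1, #2, #4, #6, #12, #13, #19, #21, #25.
Seated jurors 1–8: #3, #5, #7, #8, #9, #10, #11, #14 (alternates #15, #16 not counted).
Of those, in Ward C: #3, #7, #14 → 3.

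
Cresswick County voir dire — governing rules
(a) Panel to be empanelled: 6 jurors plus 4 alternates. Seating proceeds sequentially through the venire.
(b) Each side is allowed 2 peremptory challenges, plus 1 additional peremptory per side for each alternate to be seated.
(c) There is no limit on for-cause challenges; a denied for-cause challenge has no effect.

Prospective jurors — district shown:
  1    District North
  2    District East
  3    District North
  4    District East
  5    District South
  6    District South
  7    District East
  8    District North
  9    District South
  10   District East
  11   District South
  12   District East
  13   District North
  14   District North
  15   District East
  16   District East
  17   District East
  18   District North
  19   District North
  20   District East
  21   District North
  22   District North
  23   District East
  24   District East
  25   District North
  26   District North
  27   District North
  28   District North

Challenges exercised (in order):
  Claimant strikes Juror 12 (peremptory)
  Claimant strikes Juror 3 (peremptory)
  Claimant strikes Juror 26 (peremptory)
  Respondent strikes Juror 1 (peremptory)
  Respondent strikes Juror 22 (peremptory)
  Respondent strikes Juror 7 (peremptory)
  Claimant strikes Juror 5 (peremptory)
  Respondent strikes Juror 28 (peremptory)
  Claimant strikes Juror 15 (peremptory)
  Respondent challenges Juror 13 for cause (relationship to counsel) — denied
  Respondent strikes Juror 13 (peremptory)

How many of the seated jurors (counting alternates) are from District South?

Removed: #1, #3, #5, #7, #12, #13, #15, #22, #26, #28.
Seated (10 incl. alternates): #2, #4, #6, #8, #9, #10, #11, #14, #16, #17.
Of those, in District South: #6, #9, #11 → 3.

3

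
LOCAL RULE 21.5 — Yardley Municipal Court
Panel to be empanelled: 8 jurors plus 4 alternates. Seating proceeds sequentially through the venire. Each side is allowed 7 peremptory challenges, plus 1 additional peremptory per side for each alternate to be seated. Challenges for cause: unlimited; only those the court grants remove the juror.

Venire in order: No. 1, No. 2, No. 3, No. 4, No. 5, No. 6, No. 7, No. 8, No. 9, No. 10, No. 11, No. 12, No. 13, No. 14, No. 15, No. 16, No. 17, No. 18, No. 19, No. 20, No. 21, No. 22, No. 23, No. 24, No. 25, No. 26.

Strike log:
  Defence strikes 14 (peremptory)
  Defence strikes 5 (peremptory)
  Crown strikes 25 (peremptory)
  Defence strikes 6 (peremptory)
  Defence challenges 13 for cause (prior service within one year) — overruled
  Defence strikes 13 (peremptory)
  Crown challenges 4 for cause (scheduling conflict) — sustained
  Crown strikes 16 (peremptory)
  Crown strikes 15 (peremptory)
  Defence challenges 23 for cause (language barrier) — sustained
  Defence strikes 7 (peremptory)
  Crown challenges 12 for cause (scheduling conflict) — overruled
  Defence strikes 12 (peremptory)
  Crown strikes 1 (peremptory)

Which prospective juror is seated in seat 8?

18

Removed: #1, #4, #5, #6, #7, #12, #13, #14, #15, #16, #23, #25.
Seating in order: seats 1–8 → #2, #3, #8, #9, #10, #11, #17, #18; alternates → #19, #20, #21, #22.
So seat 8 is #18.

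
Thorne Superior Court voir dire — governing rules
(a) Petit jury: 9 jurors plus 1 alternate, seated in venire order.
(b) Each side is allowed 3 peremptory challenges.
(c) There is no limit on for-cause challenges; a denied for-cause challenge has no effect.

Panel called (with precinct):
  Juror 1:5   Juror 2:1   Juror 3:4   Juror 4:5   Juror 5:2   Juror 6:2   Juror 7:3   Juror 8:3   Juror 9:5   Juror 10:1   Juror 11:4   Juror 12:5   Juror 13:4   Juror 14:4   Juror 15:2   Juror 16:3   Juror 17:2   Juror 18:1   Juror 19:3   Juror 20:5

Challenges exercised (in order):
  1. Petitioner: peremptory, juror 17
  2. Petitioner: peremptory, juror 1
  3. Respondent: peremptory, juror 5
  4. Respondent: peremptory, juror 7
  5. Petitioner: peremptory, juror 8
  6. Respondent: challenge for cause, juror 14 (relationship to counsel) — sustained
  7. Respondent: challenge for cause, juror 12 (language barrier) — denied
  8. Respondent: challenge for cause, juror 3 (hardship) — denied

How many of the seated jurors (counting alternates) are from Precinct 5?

Removed: #1, #5, #7, #8, #14, #17.
Seated (10 incl. alternates): #2, #3, #4, #6, #9, #10, #11, #12, #13, #15.
Of those, in Precinct 5: #4, #9, #12 → 3.

3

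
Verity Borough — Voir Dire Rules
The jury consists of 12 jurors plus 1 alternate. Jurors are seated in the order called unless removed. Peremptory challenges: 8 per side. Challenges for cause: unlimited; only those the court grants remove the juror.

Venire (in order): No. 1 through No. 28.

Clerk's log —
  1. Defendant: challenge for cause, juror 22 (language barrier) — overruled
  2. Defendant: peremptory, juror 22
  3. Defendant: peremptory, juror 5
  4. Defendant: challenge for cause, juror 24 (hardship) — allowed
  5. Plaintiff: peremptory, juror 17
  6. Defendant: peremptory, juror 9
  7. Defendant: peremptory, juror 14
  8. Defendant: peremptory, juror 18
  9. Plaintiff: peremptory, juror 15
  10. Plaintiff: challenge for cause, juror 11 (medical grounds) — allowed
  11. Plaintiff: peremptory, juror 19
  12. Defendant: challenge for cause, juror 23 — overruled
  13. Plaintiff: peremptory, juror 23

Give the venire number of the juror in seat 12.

Removed: #5, #9, #11, #14, #15, #17, #18, #19, #22, #23, #24.
Seating in order: seats 1–12 → #1, #2, #3, #4, #6, #7, #8, #10, #12, #13, #16, #20; alternates → #21.
So seat 12 is #20.

20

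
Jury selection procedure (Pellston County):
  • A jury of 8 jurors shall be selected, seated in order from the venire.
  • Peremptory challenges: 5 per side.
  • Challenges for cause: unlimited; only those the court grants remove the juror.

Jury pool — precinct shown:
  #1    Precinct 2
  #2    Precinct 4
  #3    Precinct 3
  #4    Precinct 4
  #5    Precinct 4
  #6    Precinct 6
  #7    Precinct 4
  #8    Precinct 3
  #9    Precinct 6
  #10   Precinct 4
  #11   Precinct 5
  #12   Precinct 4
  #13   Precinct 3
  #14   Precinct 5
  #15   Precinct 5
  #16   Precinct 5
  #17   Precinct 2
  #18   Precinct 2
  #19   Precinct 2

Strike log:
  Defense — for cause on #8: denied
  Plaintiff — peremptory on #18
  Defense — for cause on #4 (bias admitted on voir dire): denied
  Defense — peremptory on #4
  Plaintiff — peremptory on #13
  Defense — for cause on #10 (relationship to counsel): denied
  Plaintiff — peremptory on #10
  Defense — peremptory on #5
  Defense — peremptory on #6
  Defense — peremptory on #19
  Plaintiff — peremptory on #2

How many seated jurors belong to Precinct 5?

Removed: #2, #4, #5, #6, #10, #13, #18, #19.
Seated jurors 1–8: #1, #3, #7, #8, #9, #11, #12, #14.
Of those, in Precinct 5: #11, #14 → 2.

2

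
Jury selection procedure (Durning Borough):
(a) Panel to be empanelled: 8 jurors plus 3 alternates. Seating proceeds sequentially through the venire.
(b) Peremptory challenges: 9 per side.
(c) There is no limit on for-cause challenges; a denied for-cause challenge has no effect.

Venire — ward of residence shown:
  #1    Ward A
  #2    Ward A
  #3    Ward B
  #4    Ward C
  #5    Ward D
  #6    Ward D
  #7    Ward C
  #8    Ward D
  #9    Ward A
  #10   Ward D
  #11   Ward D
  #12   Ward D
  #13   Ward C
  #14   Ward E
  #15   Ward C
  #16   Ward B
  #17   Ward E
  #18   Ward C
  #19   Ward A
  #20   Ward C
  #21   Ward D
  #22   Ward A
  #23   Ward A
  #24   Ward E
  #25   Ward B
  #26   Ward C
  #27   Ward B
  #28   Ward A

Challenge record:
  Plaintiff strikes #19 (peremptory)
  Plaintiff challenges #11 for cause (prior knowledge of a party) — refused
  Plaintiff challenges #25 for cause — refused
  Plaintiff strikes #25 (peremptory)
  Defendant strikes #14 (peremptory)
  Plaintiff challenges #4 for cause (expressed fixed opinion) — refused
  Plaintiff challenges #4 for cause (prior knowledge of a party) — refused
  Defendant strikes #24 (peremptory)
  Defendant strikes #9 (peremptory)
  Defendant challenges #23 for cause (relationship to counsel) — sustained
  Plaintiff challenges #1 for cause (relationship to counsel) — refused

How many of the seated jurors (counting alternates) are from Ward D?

6

Removed: #9, #14, #19, #23, #24, #25.
Seated (11 incl. alternates): #1, #2, #3, #4, #5, #6, #7, #8, #10, #11, #12.
Of those, in Ward D: #5, #6, #8, #10, #11, #12 → 6.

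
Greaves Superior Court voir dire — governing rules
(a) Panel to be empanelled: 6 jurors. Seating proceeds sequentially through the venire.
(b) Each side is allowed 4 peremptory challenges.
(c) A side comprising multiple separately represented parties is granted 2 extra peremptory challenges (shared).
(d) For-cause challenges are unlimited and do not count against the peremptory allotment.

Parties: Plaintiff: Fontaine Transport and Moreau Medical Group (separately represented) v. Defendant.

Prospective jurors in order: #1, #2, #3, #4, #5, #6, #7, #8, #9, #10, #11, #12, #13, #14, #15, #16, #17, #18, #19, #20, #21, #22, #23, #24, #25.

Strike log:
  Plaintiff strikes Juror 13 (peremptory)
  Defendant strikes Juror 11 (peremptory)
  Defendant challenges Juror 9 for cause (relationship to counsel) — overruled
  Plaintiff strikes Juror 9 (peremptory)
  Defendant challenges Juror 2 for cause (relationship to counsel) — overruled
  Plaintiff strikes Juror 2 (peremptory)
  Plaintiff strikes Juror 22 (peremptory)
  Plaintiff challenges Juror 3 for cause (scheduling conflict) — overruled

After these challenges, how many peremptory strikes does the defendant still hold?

Defendant allotment: 4.
Defendant peremptories used: #11 — 1 (for-cause on #9, #2 don't count).
Remaining: 4 − 1 = 3.

3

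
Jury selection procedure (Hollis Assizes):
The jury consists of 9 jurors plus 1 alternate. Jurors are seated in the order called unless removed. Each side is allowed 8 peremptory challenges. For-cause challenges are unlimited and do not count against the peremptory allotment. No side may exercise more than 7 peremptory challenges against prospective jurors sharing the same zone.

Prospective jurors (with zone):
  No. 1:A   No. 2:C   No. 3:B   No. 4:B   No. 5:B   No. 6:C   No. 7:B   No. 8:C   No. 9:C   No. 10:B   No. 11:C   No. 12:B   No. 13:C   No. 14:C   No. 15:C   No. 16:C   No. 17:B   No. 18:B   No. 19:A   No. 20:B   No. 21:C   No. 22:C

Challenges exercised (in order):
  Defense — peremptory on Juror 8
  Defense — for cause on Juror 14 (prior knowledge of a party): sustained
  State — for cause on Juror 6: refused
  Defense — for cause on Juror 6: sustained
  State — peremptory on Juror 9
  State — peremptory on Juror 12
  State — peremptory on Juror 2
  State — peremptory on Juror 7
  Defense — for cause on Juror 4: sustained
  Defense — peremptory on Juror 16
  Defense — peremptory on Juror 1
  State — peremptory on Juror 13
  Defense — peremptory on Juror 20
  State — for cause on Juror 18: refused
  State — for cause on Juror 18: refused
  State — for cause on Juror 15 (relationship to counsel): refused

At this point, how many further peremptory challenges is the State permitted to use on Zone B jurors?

State peremptories so far: #9, #12, #2, #7, #13 — 5 of 8 used, 3 left overall.
Against Zone B: #12, #7 — 2 used; per-zone cap 7 leaves 5.
Binding limit: min(3, 5) = 3.

3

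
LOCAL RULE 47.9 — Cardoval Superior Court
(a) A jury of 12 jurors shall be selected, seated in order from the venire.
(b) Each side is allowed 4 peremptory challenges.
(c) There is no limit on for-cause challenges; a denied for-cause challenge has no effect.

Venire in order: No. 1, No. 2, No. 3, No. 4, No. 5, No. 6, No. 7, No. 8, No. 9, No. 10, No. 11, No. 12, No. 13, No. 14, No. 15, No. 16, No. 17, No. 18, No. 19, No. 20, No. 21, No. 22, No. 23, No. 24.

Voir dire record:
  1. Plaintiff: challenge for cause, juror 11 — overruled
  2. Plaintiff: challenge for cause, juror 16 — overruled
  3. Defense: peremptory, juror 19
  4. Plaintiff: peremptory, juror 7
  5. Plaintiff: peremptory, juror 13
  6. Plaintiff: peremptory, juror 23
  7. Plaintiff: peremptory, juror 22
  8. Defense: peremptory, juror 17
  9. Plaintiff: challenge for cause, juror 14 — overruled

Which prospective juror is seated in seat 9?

Removed: #7, #13, #17, #19, #22, #23. (#11, #14, #16 stay — for-cause denied.)
Filling seats in venire order through position 9: #1, #2, #3, #4, #5, #6, #8, #9, #10.
So seat 9 is #10.

10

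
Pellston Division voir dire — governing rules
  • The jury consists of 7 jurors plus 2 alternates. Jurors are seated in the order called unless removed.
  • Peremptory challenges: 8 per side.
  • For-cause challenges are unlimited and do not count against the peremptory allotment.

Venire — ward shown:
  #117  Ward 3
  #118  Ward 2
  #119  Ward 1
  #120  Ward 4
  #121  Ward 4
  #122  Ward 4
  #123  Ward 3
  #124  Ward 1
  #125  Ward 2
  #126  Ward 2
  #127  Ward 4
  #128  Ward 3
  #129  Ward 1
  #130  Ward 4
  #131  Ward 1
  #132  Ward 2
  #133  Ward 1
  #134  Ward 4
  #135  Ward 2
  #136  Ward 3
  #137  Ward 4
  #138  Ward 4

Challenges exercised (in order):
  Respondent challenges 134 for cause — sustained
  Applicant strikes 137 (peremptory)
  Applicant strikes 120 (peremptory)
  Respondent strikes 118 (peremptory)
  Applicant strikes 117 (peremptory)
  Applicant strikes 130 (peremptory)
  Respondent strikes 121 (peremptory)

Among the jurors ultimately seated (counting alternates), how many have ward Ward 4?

2

Removed: #117, #118, #120, #121, #130, #134, #137.
Seated (9 incl. alternates): #119, #122, #123, #124, #125, #126, #127, #128, #129.
Of those, in Ward 4: #122, #127 → 2.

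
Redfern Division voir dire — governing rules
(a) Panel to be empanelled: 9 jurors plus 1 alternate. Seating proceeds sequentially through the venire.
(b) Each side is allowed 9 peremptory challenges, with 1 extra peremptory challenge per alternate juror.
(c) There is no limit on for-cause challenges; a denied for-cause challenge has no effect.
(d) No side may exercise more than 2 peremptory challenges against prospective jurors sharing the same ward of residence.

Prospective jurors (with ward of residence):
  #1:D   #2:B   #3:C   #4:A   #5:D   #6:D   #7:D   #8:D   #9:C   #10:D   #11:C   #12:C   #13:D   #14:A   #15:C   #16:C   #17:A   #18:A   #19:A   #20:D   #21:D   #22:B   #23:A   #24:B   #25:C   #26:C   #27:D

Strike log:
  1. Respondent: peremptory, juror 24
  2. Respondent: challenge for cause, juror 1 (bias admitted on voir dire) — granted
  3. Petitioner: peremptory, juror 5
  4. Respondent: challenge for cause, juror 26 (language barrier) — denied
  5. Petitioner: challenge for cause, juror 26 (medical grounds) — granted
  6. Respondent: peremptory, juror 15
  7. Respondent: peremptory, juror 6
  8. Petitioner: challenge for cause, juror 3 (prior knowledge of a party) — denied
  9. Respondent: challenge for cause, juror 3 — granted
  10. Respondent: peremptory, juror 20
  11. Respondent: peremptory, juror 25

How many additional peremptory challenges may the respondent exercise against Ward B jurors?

1

Respondent peremptories so far: #24, #15, #6, #20, #25 — 5 of 10 used, 5 left overall.
Against Ward B: #24 — 1 used; per-ward cap 2 leaves 1.
Binding limit: min(5, 1) = 1.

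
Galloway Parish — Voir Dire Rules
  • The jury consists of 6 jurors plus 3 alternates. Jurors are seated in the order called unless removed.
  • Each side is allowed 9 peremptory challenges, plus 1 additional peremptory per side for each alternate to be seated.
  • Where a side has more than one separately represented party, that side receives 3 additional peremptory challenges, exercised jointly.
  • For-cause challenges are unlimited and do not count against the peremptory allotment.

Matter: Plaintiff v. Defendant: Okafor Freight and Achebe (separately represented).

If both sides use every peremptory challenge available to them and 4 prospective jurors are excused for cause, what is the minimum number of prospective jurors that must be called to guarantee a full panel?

Seats to fill: 6 + 3 alternates = 9.
Peremptories — Plaintiff: 9 + 1×3 = 12; Defendant: 9 + 1×3 + 3 = 15; total 27.
For-cause removals: 4.
Minimum venire: 9 + 27 + 4 = 40.

40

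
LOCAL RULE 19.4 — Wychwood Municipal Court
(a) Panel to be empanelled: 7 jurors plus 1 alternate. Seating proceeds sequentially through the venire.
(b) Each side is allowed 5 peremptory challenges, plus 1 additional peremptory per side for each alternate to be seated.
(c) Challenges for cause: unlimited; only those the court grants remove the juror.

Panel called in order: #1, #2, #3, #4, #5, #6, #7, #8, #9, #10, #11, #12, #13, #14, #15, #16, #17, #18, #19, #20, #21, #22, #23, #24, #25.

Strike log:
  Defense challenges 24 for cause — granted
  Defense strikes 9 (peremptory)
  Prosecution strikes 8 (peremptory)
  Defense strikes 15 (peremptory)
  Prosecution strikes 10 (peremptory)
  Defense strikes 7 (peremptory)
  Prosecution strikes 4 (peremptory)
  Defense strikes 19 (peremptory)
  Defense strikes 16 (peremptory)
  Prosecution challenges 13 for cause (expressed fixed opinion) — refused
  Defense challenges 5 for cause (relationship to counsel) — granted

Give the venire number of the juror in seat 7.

13

Removed: #4, #5, #7, #8, #9, #10, #15, #16, #19, #24. (#13 stays — for-cause denied.)
Filling seats in venire order through position 7: #1, #2, #3, #6, #11, #12, #13.
So seat 7 is #13.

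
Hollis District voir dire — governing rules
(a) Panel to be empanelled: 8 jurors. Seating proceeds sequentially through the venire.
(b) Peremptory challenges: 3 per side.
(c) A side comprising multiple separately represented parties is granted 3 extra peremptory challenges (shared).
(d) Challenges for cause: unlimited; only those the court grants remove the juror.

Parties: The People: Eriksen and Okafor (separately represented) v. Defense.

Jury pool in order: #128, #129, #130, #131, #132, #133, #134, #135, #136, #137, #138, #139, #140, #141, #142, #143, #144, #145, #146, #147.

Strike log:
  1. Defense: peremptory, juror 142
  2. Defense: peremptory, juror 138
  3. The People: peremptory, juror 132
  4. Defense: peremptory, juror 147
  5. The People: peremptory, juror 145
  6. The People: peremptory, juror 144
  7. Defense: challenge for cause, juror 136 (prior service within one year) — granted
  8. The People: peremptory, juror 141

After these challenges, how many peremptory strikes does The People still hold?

2

The People allotment: 3 base + 3 multi-party = 6.
The People peremptories used: #132, #145, #144, #141 — 4.
Remaining: 6 − 4 = 2.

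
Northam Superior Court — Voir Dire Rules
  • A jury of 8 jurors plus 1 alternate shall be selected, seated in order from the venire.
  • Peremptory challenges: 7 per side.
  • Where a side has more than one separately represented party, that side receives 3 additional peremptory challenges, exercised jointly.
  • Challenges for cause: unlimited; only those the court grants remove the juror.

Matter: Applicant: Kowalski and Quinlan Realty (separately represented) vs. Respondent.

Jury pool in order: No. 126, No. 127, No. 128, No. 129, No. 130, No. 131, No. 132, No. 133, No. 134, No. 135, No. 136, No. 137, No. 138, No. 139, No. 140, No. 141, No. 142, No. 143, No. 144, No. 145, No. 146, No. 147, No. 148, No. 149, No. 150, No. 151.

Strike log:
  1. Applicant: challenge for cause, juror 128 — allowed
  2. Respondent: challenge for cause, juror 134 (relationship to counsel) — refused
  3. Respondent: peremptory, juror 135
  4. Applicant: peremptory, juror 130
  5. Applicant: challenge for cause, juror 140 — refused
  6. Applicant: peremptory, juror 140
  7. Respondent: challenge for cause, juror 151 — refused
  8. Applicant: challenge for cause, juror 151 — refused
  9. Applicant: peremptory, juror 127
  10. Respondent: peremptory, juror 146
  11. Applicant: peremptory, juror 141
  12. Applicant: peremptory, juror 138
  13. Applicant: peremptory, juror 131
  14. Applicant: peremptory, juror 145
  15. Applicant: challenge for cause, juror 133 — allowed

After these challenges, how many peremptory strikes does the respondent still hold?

Respondent allotment: 7.
Respondent peremptories used: #135, #146 — 2 (for-cause on #134, #151 don't count).
Remaining: 7 − 2 = 5.

5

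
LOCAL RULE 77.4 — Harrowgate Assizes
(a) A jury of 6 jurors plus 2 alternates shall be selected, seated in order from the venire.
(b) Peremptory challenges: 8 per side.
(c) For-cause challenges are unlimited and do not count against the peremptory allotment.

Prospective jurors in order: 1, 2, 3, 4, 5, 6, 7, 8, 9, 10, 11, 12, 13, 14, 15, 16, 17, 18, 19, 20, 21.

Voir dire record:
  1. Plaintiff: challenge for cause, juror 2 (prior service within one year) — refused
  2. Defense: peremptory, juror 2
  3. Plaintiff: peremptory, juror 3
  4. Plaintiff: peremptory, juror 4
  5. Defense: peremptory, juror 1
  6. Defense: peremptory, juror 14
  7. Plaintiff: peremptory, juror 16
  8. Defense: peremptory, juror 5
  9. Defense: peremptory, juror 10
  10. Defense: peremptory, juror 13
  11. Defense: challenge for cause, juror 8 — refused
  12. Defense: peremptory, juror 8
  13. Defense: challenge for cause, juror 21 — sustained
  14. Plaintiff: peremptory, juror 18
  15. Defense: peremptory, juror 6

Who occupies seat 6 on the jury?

Removed: #1, #2, #3, #4, #5, #6, #8, #10, #13, #14, #16, #18, #21.
Filling seats in venire order through position 6: #7, #9, #11, #12, #15, #17.
So seat 6 is #17.

17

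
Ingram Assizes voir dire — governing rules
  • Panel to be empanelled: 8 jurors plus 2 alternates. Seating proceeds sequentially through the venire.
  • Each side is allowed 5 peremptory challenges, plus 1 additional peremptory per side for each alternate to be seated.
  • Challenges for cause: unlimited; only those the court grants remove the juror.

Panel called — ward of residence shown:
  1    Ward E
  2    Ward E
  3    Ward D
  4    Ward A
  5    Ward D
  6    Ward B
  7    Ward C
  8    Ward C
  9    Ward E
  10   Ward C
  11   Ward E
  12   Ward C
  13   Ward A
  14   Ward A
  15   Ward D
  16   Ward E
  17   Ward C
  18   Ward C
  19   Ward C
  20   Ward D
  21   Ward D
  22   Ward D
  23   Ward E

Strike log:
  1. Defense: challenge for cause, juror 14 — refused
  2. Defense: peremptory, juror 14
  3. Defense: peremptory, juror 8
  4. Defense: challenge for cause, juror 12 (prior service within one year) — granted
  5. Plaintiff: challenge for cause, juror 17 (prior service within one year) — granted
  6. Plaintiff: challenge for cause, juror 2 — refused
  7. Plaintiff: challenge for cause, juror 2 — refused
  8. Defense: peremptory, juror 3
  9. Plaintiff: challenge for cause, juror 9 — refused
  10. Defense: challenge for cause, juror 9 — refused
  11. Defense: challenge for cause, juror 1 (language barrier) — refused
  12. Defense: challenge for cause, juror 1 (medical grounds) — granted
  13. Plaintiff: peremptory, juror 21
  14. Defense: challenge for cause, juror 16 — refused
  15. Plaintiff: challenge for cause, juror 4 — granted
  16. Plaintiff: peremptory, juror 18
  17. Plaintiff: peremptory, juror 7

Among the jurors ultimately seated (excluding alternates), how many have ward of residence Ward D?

2

Removed: #1, #3, #4, #7, #8, #12, #14, #17, #18, #21.
Seated jurors 1–8: #2, #5, #6, #9, #10, #11, #13, #15 (alternates #16, #19 not counted).
Of those, in Ward D: #5, #15 → 2.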